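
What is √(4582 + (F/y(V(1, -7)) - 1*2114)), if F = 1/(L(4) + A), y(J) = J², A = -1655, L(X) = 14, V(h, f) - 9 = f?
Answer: √26584119591/3282 ≈ 49.679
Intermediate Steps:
V(h, f) = 9 + f
F = -1/1641 (F = 1/(14 - 1655) = 1/(-1641) = -1/1641 ≈ -0.00060938)
√(4582 + (F/y(V(1, -7)) - 1*2114)) = √(4582 + (-1/(1641*(9 - 7)²) - 1*2114)) = √(4582 + (-1/(1641*(2²)) - 2114)) = √(4582 + (-1/1641/4 - 2114)) = √(4582 + (-1/1641*¼ - 2114)) = √(4582 + (-1/6564 - 2114)) = √(4582 - 13876297/6564) = √(16199951/6564) = √26584119591/3282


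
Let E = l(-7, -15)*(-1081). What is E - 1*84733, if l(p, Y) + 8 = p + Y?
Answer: -52303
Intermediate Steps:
l(p, Y) = -8 + Y + p (l(p, Y) = -8 + (p + Y) = -8 + (Y + p) = -8 + Y + p)
E = 32430 (E = (-8 - 15 - 7)*(-1081) = -30*(-1081) = 32430)
E - 1*84733 = 32430 - 1*84733 = 32430 - 84733 = -52303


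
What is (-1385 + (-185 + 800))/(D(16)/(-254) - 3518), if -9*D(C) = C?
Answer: 62865/287219 ≈ 0.21887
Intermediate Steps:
D(C) = -C/9
(-1385 + (-185 + 800))/(D(16)/(-254) - 3518) = (-1385 + (-185 + 800))/(-1/9*16/(-254) - 3518) = (-1385 + 615)/(-16/9*(-1/254) - 3518) = -770/(8/1143 - 3518) = -770/(-4021066/1143) = -770*(-1143/4021066) = 62865/287219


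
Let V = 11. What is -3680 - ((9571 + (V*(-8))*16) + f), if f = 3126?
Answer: -14969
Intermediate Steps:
-3680 - ((9571 + (V*(-8))*16) + f) = -3680 - ((9571 + (11*(-8))*16) + 3126) = -3680 - ((9571 - 88*16) + 3126) = -3680 - ((9571 - 1408) + 3126) = -3680 - (8163 + 3126) = -3680 - 1*11289 = -3680 - 11289 = -14969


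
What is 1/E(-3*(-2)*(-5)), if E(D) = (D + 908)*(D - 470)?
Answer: -1/439000 ≈ -2.2779e-6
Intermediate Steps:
E(D) = (-470 + D)*(908 + D) (E(D) = (908 + D)*(-470 + D) = (-470 + D)*(908 + D))
1/E(-3*(-2)*(-5)) = 1/(-426760 + (-3*(-2)*(-5))**2 + 438*(-3*(-2)*(-5))) = 1/(-426760 + (6*(-5))**2 + 438*(6*(-5))) = 1/(-426760 + (-30)**2 + 438*(-30)) = 1/(-426760 + 900 - 13140) = 1/(-439000) = -1/439000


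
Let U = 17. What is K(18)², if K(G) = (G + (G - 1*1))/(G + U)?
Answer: 1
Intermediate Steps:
K(G) = (-1 + 2*G)/(17 + G) (K(G) = (G + (G - 1*1))/(G + 17) = (G + (G - 1))/(17 + G) = (G + (-1 + G))/(17 + G) = (-1 + 2*G)/(17 + G))
K(18)² = ((-1 + 2*18)/(17 + 18))² = ((-1 + 36)/35)² = ((1/35)*35)² = 1² = 1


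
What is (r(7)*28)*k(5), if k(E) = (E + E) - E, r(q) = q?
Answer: 980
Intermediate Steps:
k(E) = E (k(E) = 2*E - E = E)
(r(7)*28)*k(5) = (7*28)*5 = 196*5 = 980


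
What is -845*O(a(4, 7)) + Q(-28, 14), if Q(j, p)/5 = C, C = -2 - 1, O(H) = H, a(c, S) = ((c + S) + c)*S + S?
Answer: -94655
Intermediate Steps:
a(c, S) = S + S*(S + 2*c) (a(c, S) = ((S + c) + c)*S + S = (S + 2*c)*S + S = S*(S + 2*c) + S = S + S*(S + 2*c))
C = -3
Q(j, p) = -15 (Q(j, p) = 5*(-3) = -15)
-845*O(a(4, 7)) + Q(-28, 14) = -5915*(1 + 7 + 2*4) - 15 = -5915*(1 + 7 + 8) - 15 = -5915*16 - 15 = -845*112 - 15 = -94640 - 15 = -94655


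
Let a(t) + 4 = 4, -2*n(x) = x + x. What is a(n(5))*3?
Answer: 0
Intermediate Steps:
n(x) = -x (n(x) = -(x + x)/2 = -x)
a(t) = 0 (a(t) = -4 + 4 = 0)
a(n(5))*3 = 0*3 = 0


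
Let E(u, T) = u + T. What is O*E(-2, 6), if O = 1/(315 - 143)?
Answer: 1/43 ≈ 0.023256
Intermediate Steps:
E(u, T) = T + u
O = 1/172 ≈ 0.0058140
O*E(-2, 6) = (6 - 2)/172 = (1/172)*4 = 1/43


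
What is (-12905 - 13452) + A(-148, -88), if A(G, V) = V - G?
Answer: -26297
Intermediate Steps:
(-12905 - 13452) + A(-148, -88) = (-12905 - 13452) + (-88 - 1*(-148)) = -26357 + (-88 + 148) = -26357 + 60 = -26297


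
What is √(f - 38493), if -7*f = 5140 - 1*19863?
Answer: 2*I*√445774/7 ≈ 190.76*I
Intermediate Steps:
f = 14723/7 (f = -(5140 - 1*19863)/7 = -(5140 - 19863)/7 = -⅐*(-14723) = 14723/7 ≈ 2103.3)
√(f - 38493) = √(14723/7 - 38493) = √(-254728/7) = 2*I*√445774/7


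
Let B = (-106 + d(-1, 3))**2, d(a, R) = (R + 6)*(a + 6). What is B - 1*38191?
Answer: -34470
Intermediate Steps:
d(a, R) = (6 + R)*(6 + a)
B = 3721 (B = (-106 + (36 + 6*3 + 6*(-1) + 3*(-1)))**2 = (-106 + (36 + 18 - 6 - 3))**2 = (-106 + 45)**2 = (-61)**2 = 3721)
B - 1*38191 = 3721 - 1*38191 = 3721 - 38191 = -34470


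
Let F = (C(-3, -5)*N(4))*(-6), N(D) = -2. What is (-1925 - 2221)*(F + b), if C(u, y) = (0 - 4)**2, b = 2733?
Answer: -12127050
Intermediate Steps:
C(u, y) = 16 (C(u, y) = (-4)**2 = 16)
F = 192 (F = (16*(-2))*(-6) = -32*(-6) = 192)
(-1925 - 2221)*(F + b) = (-1925 - 2221)*(192 + 2733) = -4146*2925 = -12127050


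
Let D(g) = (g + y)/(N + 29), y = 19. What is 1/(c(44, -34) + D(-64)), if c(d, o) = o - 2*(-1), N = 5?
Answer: -34/1133 ≈ -0.030009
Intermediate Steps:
D(g) = 19/34 + g/34 (D(g) = (g + 19)/(5 + 29) = (19 + g)/34 = (19 + g)*(1/34) = 19/34 + g/34)
c(d, o) = 2 + o (c(d, o) = o + 2 = 2 + o)
1/(c(44, -34) + D(-64)) = 1/((2 - 34) + (19/34 + (1/34)*(-64))) = 1/(-32 + (19/34 - 32/17)) = 1/(-32 - 45/34) = 1/(-1133/34) = -34/1133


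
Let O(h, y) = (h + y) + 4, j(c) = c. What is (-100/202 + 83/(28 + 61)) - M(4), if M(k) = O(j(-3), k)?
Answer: -41012/8989 ≈ -4.5625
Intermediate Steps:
O(h, y) = 4 + h + y
M(k) = 1 + k (M(k) = 4 - 3 + k = 1 + k)
(-100/202 + 83/(28 + 61)) - M(4) = (-100/202 + 83/(28 + 61)) - (1 + 4) = (-100*1/202 + 83/89) - 1*5 = (-50/101 + 83*(1/89)) - 5 = (-50/101 + 83/89) - 5 = 3933/8989 - 5 = -41012/8989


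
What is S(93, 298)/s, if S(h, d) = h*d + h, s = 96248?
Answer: 27807/96248 ≈ 0.28891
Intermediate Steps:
S(h, d) = h + d*h (S(h, d) = d*h + h = h + d*h)
S(93, 298)/s = (93*(1 + 298))/96248 = (93*299)*(1/96248) = 27807*(1/96248) = 27807/96248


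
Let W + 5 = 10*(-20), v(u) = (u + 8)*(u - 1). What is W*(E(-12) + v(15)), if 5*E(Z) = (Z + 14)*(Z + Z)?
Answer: -64042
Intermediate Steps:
E(Z) = 2*Z*(14 + Z)/5 (E(Z) = ((Z + 14)*(Z + Z))/5 = ((14 + Z)*(2*Z))/5 = (2*Z*(14 + Z))/5 = 2*Z*(14 + Z)/5)
v(u) = (-1 + u)*(8 + u) (v(u) = (8 + u)*(-1 + u) = (-1 + u)*(8 + u))
W = -205 (W = -5 + 10*(-20) = -5 - 200 = -205)
W*(E(-12) + v(15)) = -205*((⅖)*(-12)*(14 - 12) + (-8 + 15² + 7*15)) = -205*((⅖)*(-12)*2 + (-8 + 225 + 105)) = -205*(-48/5 + 322) = -205*1562/5 = -64042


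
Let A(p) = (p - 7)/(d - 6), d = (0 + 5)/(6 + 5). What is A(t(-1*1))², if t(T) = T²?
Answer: 4356/3721 ≈ 1.1707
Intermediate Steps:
d = 5/11 ≈ 0.45455
A(p) = 77/61 - 11*p/61 (A(p) = (p - 7)/(5/11 - 6) = (-7 + p)/(-61/11) = (-7 + p)*(-11/61) = 77/61 - 11*p/61)
A(t(-1*1))² = (77/61 - 11*(-1*1)²/61)² = (77/61 - 11/61*(-1)²)² = (77/61 - 11/61*1)² = (77/61 - 11/61)² = (66/61)² = 4356/3721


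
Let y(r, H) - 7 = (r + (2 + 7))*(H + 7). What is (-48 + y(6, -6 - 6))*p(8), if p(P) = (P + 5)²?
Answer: -19604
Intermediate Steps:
p(P) = (5 + P)²
y(r, H) = 7 + (7 + H)*(9 + r) (y(r, H) = 7 + (r + (2 + 7))*(H + 7) = 7 + (r + 9)*(7 + H) = 7 + (9 + r)*(7 + H) = 7 + (7 + H)*(9 + r))
(-48 + y(6, -6 - 6))*p(8) = (-48 + (70 + 7*6 + 9*(-6 - 6) + (-6 - 6)*6))*(5 + 8)² = (-48 + (70 + 42 + 9*(-12) - 12*6))*13² = (-48 + (70 + 42 - 108 - 72))*169 = (-48 - 68)*169 = -116*169 = -19604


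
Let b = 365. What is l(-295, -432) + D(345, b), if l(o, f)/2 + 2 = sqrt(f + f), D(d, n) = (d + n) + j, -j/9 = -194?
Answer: 2452 + 24*I*sqrt(6) ≈ 2452.0 + 58.788*I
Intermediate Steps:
j = 1746 (j = -9*(-194) = 1746)
D(d, n) = 1746 + d + n (D(d, n) = (d + n) + 1746 = 1746 + d + n)
l(o, f) = -4 + 2*sqrt(2)*sqrt(f) (l(o, f) = -4 + 2*sqrt(f + f) = -4 + 2*sqrt(2*f) = -4 + 2*(sqrt(2)*sqrt(f)) = -4 + 2*sqrt(2)*sqrt(f))
l(-295, -432) + D(345, b) = (-4 + 2*sqrt(2)*sqrt(-432)) + (1746 + 345 + 365) = (-4 + 2*sqrt(2)*(12*I*sqrt(3))) + 2456 = (-4 + 24*I*sqrt(6)) + 2456 = 2452 + 24*I*sqrt(6)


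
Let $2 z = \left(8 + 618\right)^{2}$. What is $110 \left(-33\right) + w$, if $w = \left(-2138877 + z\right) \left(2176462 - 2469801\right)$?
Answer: $569939779691$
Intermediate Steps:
$z = 195938$ ($z = \frac{\left(8 + 618\right)^{2}}{2} = \frac{626^{2}}{2} = \frac{1}{2} \cdot 391876 = 195938$)
$w = 569939783321$ ($w = \left(-2138877 + 195938\right) \left(2176462 - 2469801\right) = \left(-1942939\right) \left(-293339\right) = 569939783321$)
$110 \left(-33\right) + w = 110 \left(-33\right) + 569939783321 = -3630 + 569939783321 = 569939779691$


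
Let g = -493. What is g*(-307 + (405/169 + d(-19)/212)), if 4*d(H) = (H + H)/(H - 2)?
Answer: 225969952193/1504776 ≈ 1.5017e+5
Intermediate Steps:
d(H) = H/(2*(-2 + H)) (d(H) = ((H + H)/(H - 2))/4 = ((2*H)/(-2 + H))/4 = (2*H/(-2 + H))/4 = H/(2*(-2 + H)))
g*(-307 + (405/169 + d(-19)/212)) = -493*(-307 + (405/169 + ((½)*(-19)/(-2 - 19))/212)) = -493*(-307 + (405*(1/169) + ((½)*(-19)/(-21))*(1/212))) = -493*(-307 + (405/169 + ((½)*(-19)*(-1/21))*(1/212))) = -493*(-307 + (405/169 + (19/42)*(1/212))) = -493*(-307 + (405/169 + 19/8904)) = -493*(-307 + 3609331/1504776) = -493*(-458356901/1504776) = 225969952193/1504776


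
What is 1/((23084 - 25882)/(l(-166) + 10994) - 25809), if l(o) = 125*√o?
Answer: (-125*√166 + 10994*I)/(-283746944*I + 3226125*√166) ≈ -3.8746e-5 - 5.4801e-11*I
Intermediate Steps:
1/((23084 - 25882)/(l(-166) + 10994) - 25809) = 1/((23084 - 25882)/(125*√(-166) + 10994) - 25809) = 1/(-2798/(125*(I*√166) + 10994) - 25809) = 1/(-2798/(125*I*√166 + 10994) - 25809) = 1/(-2798/(10994 + 125*I*√166) - 25809) = 1/(-25809 - 2798/(10994 + 125*I*√166))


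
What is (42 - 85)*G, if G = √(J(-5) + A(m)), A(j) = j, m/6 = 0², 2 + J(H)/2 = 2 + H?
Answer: -43*I*√10 ≈ -135.98*I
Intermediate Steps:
J(H) = 2*H (J(H) = -4 + 2*(2 + H) = -4 + (4 + 2*H) = 2*H)
m = 0 (m = 6*0² = 6*0 = 0)
G = I*√10 (G = √(2*(-5) + 0) = √(-10 + 0) = √(-10) = I*√10 ≈ 3.1623*I)
(42 - 85)*G = (42 - 85)*(I*√10) = -43*I*√10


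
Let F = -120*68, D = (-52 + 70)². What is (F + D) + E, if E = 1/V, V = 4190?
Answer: -32832839/4190 ≈ -7836.0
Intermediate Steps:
D = 324 (D = 18² = 324)
F = -8160
E = 1/4190 ≈ 0.00023866
(F + D) + E = (-8160 + 324) + 1/4190 = -7836 + 1/4190 = -32832839/4190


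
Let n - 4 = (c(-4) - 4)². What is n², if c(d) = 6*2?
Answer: 4624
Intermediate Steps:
c(d) = 12
n = 68 (n = 4 + (12 - 4)² = 4 + 8² = 4 + 64 = 68)
n² = 68² = 4624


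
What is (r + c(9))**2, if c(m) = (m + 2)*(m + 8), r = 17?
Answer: 41616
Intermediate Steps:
c(m) = (2 + m)*(8 + m)
(r + c(9))**2 = (17 + (16 + 9**2 + 10*9))**2 = (17 + (16 + 81 + 90))**2 = (17 + 187)**2 = 204**2 = 41616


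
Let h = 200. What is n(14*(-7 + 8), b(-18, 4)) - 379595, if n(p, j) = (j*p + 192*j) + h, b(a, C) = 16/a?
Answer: -3416203/9 ≈ -3.7958e+5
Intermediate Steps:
n(p, j) = 200 + 192*j + j*p (n(p, j) = (j*p + 192*j) + 200 = (192*j + j*p) + 200 = 200 + 192*j + j*p)
n(14*(-7 + 8), b(-18, 4)) - 379595 = (200 + 192*(16/(-18)) + (16/(-18))*(14*(-7 + 8))) - 379595 = (200 + 192*(16*(-1/18)) + (16*(-1/18))*(14*1)) - 379595 = (200 + 192*(-8/9) - 8/9*14) - 379595 = (200 - 512/3 - 112/9) - 379595 = 152/9 - 379595 = -3416203/9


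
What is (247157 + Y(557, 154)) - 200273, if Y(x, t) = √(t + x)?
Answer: 46884 + 3*√79 ≈ 46911.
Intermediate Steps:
(247157 + Y(557, 154)) - 200273 = (247157 + √(154 + 557)) - 200273 = (247157 + √711) - 200273 = (247157 + 3*√79) - 200273 = 46884 + 3*√79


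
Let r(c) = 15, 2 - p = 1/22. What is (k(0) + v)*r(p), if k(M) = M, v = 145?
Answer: 2175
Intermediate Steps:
p = 43/22 (p = 2 - 1/22 = 43/22 ≈ 1.9545)
(k(0) + v)*r(p) = (0 + 145)*15 = 145*15 = 2175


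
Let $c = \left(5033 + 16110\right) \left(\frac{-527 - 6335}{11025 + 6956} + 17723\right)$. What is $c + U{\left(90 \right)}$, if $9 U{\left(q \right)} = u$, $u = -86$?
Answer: $\frac{60638833048721}{161829} \approx 3.7471 \cdot 10^{8}$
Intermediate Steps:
$U{\left(q \right)} = - \frac{86}{9}$ ($U{\left(q \right)} = \frac{1}{9} \left(-86\right) = - \frac{86}{9}$)
$c = \frac{6737648288343}{17981}$ ($c = 21143 \left(- \frac{6862}{17981} + 17723\right) = 21143 \cdot \frac{318670401}{17981} = \frac{6737648288343}{17981} \approx 3.7471 \cdot 10^{8}$)
$c + U{\left(90 \right)} = \frac{6737648288343}{17981} - \frac{86}{9} = \frac{60638833048721}{161829}$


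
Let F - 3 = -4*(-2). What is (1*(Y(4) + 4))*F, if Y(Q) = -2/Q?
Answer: 77/2 ≈ 38.500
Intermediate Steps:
F = 11 (F = 3 - 4*(-2) = 3 + 8 = 11)
(1*(Y(4) + 4))*F = (1*(-2/4 + 4))*11 = (1*(-2*¼ + 4))*11 = (1*(-½ + 4))*11 = (1*(7/2))*11 = (7/2)*11 = 77/2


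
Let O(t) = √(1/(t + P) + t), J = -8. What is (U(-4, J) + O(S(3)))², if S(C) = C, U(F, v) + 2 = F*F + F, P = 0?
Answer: (30 + √30)²/9 ≈ 139.85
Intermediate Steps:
U(F, v) = -2 + F + F² (U(F, v) = -2 + (F*F + F) = -2 + (F² + F) = -2 + (F + F²) = -2 + F + F²)
O(t) = √(t + 1/t) (O(t) = √(1/(t + 0) + t) = √(1/t + t) = √(t + 1/t))
(U(-4, J) + O(S(3)))² = ((-2 - 4 + (-4)²) + √(3 + 1/3))² = ((-2 - 4 + 16) + √(3 + ⅓))² = (10 + √(10/3))² = (10 + √30/3)²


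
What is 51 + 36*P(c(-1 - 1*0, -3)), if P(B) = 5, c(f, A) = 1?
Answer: 231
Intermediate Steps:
51 + 36*P(c(-1 - 1*0, -3)) = 51 + 36*5 = 51 + 180 = 231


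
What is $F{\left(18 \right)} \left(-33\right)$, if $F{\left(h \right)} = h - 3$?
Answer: $-495$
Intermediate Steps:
$F{\left(h \right)} = -3 + h$
$F{\left(18 \right)} \left(-33\right) = \left(-3 + 18\right) \left(-33\right) = 15 \left(-33\right) = -495$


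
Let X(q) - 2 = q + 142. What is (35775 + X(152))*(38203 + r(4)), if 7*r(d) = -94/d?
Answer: 2755798635/2 ≈ 1.3779e+9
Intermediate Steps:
r(d) = -94/(7*d) (r(d) = (-94/d)/7 = -94/(7*d))
X(q) = 144 + q (X(q) = 2 + (q + 142) = 2 + (142 + q) = 144 + q)
(35775 + X(152))*(38203 + r(4)) = (35775 + (144 + 152))*(38203 - 94/7/4) = (35775 + 296)*(38203 - 94/7*1/4) = 36071*(38203 - 47/14) = 36071*(534795/14) = 2755798635/2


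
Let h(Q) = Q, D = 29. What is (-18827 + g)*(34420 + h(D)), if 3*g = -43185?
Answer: -1144464678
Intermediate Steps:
g = -14395 (g = (⅓)*(-43185) = -14395)
(-18827 + g)*(34420 + h(D)) = (-18827 - 14395)*(34420 + 29) = -33222*34449 = -1144464678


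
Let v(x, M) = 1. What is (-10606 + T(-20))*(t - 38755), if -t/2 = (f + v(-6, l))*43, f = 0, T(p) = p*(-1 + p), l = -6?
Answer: 395634426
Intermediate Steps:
t = -86 (t = -2*(0 + 1)*43 = -2*43 = -86)
(-10606 + T(-20))*(t - 38755) = (-10606 - 20*(-1 - 20))*(-86 - 38755) = (-10606 - 20*(-21))*(-38841) = (-10606 + 420)*(-38841) = -10186*(-38841) = 395634426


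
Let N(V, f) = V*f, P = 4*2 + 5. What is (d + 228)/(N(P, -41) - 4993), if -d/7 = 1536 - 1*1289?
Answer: 1501/5526 ≈ 0.27163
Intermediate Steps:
P = 13 (P = 8 + 5 = 13)
d = -1729 (d = -7*(1536 - 1*1289) = -7*(1536 - 1289) = -7*247 = -1729)
(d + 228)/(N(P, -41) - 4993) = (-1729 + 228)/(13*(-41) - 4993) = -1501/(-533 - 4993) = -1501/(-5526) = -1501*(-1/5526) = 1501/5526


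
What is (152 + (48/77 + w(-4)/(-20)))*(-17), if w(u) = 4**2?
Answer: -993684/385 ≈ -2581.0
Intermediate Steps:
w(u) = 16
(152 + (48/77 + w(-4)/(-20)))*(-17) = (152 + (48/77 + 16/(-20)))*(-17) = (152 + (48*(1/77) + 16*(-1/20)))*(-17) = (152 + (48/77 - 4/5))*(-17) = (152 - 68/385)*(-17) = (58452/385)*(-17) = -993684/385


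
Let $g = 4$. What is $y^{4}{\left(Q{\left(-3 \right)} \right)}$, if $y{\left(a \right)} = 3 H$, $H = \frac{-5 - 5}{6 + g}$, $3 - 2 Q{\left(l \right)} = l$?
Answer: $81$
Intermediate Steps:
$Q{\left(l \right)} = \frac{3}{2} - \frac{l}{2}$
$H = -1$ ($H = \frac{-5 - 5}{6 + 4} = - \frac{10}{10} = \left(-10\right) \frac{1}{10} = -1$)
$y{\left(a \right)} = -3$ ($y{\left(a \right)} = 3 \left(-1\right) = -3$)
$y^{4}{\left(Q{\left(-3 \right)} \right)} = \left(-3\right)^{4} = 81$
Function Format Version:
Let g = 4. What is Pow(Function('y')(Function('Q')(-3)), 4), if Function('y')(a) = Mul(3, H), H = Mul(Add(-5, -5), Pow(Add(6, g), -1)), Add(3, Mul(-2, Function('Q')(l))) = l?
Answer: 81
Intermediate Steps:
Function('Q')(l) = Add(Rational(3, 2), Mul(Rational(-1, 2), l))
H = -1 (H = Mul(Add(-5, -5), Pow(Add(6, 4), -1)) = Mul(-10, Pow(10, -1)) = Mul(-10, Rational(1, 10)) = -1)
Function('y')(a) = -3 (Function('y')(a) = Mul(3, -1) = -3)
Pow(Function('y')(Function('Q')(-3)), 4) = Pow(-3, 4) = 81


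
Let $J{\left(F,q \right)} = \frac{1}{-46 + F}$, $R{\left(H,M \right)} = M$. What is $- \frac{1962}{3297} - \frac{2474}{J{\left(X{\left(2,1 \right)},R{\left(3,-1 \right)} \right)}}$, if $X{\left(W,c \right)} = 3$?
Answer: $\frac{116913164}{1099} \approx 1.0638 \cdot 10^{5}$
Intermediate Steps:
$- \frac{1962}{3297} - \frac{2474}{J{\left(X{\left(2,1 \right)},R{\left(3,-1 \right)} \right)}} = - \frac{1962}{3297} - \frac{2474}{\frac{1}{-46 + 3}} = \left(-1962\right) \frac{1}{3297} - \frac{2474}{\frac{1}{-43}} = - \frac{654}{1099} - \frac{2474}{- \frac{1}{43}} = - \frac{654}{1099} - -106382 = - \frac{654}{1099} + 106382 = \frac{116913164}{1099}$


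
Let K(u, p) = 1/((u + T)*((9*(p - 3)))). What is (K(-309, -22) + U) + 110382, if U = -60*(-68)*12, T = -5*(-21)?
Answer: 7313797801/45900 ≈ 1.5934e+5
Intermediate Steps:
T = 105
K(u, p) = 1/((-27 + 9*p)*(105 + u)) (K(u, p) = 1/((u + 105)*((9*(p - 3)))) = 1/((105 + u)*((9*(-3 + p)))) = 1/((105 + u)*(-27 + 9*p)) = 1/((-27 + 9*p)*(105 + u)))
U = 48960 (U = 4080*12 = 48960)
(K(-309, -22) + U) + 110382 = (1/(9*(-315 - 3*(-309) + 105*(-22) - 22*(-309))) + 48960) + 110382 = (1/(9*(-315 + 927 - 2310 + 6798)) + 48960) + 110382 = ((1/9)/5100 + 48960) + 110382 = ((1/9)*(1/5100) + 48960) + 110382 = (1/45900 + 48960) + 110382 = 2247264001/45900 + 110382 = 7313797801/45900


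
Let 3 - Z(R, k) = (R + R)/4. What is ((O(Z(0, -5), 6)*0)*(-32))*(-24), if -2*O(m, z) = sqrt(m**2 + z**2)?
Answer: 0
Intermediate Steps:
Z(R, k) = 3 - R/2 (Z(R, k) = 3 - (R + R)/4 = 3 - 2*R/4 = 3 - R/2)
O(m, z) = -sqrt(m**2 + z**2)/2
((O(Z(0, -5), 6)*0)*(-32))*(-24) = ((-sqrt((3 - 1/2*0)**2 + 6**2)/2*0)*(-32))*(-24) = ((-sqrt((3 + 0)**2 + 36)/2*0)*(-32))*(-24) = ((-sqrt(3**2 + 36)/2*0)*(-32))*(-24) = ((-sqrt(9 + 36)/2*0)*(-32))*(-24) = ((-3*sqrt(5)/2*0)*(-32))*(-24) = (0*(-32))*(-24) = 0*(-24) = 0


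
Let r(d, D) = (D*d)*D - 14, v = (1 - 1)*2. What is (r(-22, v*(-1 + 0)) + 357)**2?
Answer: 117649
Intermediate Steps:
v = 0 (v = 0*2 = 0)
r(d, D) = -14 + d*D**2 (r(d, D) = d*D**2 - 14 = -14 + d*D**2)
(r(-22, v*(-1 + 0)) + 357)**2 = ((-14 - 22*(0*(-1 + 0))**2) + 357)**2 = ((-14 - 22*(0*(-1))**2) + 357)**2 = ((-14 - 22*0**2) + 357)**2 = ((-14 - 22*0) + 357)**2 = ((-14 + 0) + 357)**2 = (-14 + 357)**2 = 343**2 = 117649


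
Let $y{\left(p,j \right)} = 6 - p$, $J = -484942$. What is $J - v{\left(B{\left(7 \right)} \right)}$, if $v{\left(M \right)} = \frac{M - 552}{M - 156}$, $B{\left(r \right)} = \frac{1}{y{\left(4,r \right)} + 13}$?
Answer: $- \frac{1134287617}{2339} \approx -4.8495 \cdot 10^{5}$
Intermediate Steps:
$B{\left(r \right)} = \frac{1}{15}$ ($B{\left(r \right)} = \frac{1}{\left(6 - 4\right) + 13} = \frac{1}{2 + 13} = \frac{1}{15}$)
$v{\left(M \right)} = \frac{-552 + M}{-156 + M}$
$J - v{\left(B{\left(7 \right)} \right)} = -484942 - \frac{-552 + \frac{1}{15}}{-156 + \frac{1}{15}} = -484942 - \frac{1}{- \frac{2339}{15}} \left(- \frac{8279}{15}\right) = -484942 - \left(- \frac{15}{2339}\right) \left(- \frac{8279}{15}\right) = -484942 - \frac{8279}{2339} = - \frac{1134287617}{2339}$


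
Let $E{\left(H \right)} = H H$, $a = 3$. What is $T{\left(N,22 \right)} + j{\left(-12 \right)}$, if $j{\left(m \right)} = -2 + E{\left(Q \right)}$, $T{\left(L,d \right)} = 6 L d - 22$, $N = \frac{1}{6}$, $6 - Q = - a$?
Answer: $79$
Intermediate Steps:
$Q = 9$ ($Q = 6 - \left(-1\right) 3 = 6 - -3 = 6 + 3 = 9$)
$N = \frac{1}{6} \approx 0.16667$
$T{\left(L,d \right)} = -22 + 6 L d$ ($T{\left(L,d \right)} = 6 L d - 22 = -22 + 6 L d$)
$E{\left(H \right)} = H^{2}$
$j{\left(m \right)} = 79$ ($j{\left(m \right)} = -2 + 9^{2} = -2 + 81 = 79$)
$T{\left(N,22 \right)} + j{\left(-12 \right)} = \left(-22 + 6 \cdot \frac{1}{6} \cdot 22\right) + 79 = \left(-22 + 22\right) + 79 = 0 + 79 = 79$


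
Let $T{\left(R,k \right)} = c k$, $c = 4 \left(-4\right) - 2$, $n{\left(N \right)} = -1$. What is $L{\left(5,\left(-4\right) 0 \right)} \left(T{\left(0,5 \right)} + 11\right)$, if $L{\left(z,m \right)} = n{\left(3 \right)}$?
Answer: $79$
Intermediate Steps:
$L{\left(z,m \right)} = -1$
$c = -18$ ($c = -16 - 2 = -18$)
$T{\left(R,k \right)} = - 18 k$
$L{\left(5,\left(-4\right) 0 \right)} \left(T{\left(0,5 \right)} + 11\right) = - (\left(-18\right) 5 + 11) = - (-90 + 11) = \left(-1\right) \left(-79\right) = 79$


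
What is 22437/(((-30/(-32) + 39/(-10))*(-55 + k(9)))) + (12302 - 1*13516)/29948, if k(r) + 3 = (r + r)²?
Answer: -4485999589/157331818 ≈ -28.513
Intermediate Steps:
k(r) = -3 + 4*r² (k(r) = -3 + (r + r)² = -3 + (2*r)² = -3 + 4*r²)
22437/(((-30/(-32) + 39/(-10))*(-55 + k(9)))) + (12302 - 1*13516)/29948 = 22437/(((-30/(-32) + 39/(-10))*(-55 + (-3 + 4*9²)))) + (12302 - 1*13516)/29948 = 22437/(((-30*(-1/32) + 39*(-⅒))*(-55 + (-3 + 4*81)))) + (12302 - 13516)*(1/29948) = 22437/(((15/16 - 39/10)*(-55 + (-3 + 324)))) - 1214*1/29948 = 22437/((-237*(-55 + 321)/80)) - 607/14974 = 22437/((-237/80*266)) - 607/14974 = 22437/(-31521/40) - 607/14974 = 22437*(-40/31521) - 607/14974 = -299160/10507 - 607/14974 = -4485999589/157331818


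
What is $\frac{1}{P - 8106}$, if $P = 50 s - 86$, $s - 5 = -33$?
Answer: $- \frac{1}{9592} \approx -0.00010425$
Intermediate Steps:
$s = -28$ ($s = 5 - 33 = -28$)
$P = -1486$ ($P = 50 \left(-28\right) - 86 = -1400 - 86 = -1486$)
$\frac{1}{P - 8106} = \frac{1}{-1486 - 8106} = \frac{1}{-9592} = - \frac{1}{9592}$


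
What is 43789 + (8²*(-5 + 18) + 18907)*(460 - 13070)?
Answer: -248865001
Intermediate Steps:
43789 + (8²*(-5 + 18) + 18907)*(460 - 13070) = 43789 + (64*13 + 18907)*(-12610) = 43789 + (832 + 18907)*(-12610) = 43789 + 19739*(-12610) = 43789 - 248908790 = -248865001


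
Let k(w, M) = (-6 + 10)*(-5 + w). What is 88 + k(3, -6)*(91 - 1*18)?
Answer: -496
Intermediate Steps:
k(w, M) = -20 + 4*w (k(w, M) = 4*(-5 + w) = -20 + 4*w)
88 + k(3, -6)*(91 - 1*18) = 88 + (-20 + 4*3)*(91 - 1*18) = 88 + (-20 + 12)*(91 - 18) = 88 - 8*73 = 88 - 584 = -496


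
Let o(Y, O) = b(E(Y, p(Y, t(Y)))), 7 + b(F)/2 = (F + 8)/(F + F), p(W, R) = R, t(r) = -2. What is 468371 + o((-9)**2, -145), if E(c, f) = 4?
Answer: 468360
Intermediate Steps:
b(F) = -14 + (8 + F)/F (b(F) = -14 + 2*((F + 8)/(F + F)) = -14 + 2*((8 + F)/((2*F))) = -14 + 2*((8 + F)*(1/(2*F))) = -14 + 2*((8 + F)/(2*F)) = -14 + (8 + F)/F)
o(Y, O) = -11 (o(Y, O) = -13 + 8/4 = -13 + 8*(1/4) = -13 + 2 = -11)
468371 + o((-9)**2, -145) = 468371 - 11 = 468360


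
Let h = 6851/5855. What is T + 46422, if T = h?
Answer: 271807661/5855 ≈ 46423.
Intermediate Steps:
h = 6851/5855 (h = 6851*(1/5855) = 6851/5855 ≈ 1.1701)
T = 6851/5855 ≈ 1.1701
T + 46422 = 6851/5855 + 46422 = 271807661/5855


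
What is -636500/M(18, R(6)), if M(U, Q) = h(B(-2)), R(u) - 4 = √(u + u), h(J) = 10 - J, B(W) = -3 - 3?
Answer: -159125/4 ≈ -39781.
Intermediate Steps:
B(W) = -6
R(u) = 4 + √2*√u (R(u) = 4 + √(u + u) = 4 + √(2*u) = 4 + √2*√u)
M(U, Q) = 16 (M(U, Q) = 10 - 1*(-6) = 10 + 6 = 16)
-636500/M(18, R(6)) = -636500/16 = -636500*1/16 = -159125/4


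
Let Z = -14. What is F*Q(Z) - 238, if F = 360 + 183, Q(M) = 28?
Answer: 14966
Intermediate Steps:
F = 543
F*Q(Z) - 238 = 543*28 - 238 = 15204 - 238 = 14966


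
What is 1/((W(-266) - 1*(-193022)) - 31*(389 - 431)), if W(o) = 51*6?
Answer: 1/194630 ≈ 5.1380e-6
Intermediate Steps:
W(o) = 306
1/((W(-266) - 1*(-193022)) - 31*(389 - 431)) = 1/((306 - 1*(-193022)) - 31*(389 - 431)) = 1/((306 + 193022) - 31*(-42)) = 1/(193328 + 1302) = 1/194630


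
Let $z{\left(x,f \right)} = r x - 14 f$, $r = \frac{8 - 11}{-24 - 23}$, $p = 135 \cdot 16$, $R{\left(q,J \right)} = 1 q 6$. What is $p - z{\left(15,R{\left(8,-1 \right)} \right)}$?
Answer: $\frac{133059}{47} \approx 2831.0$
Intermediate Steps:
$R{\left(q,J \right)} = 6 q$ ($R{\left(q,J \right)} = q 6 = 6 q$)
$p = 2160$
$r = \frac{3}{47}$ ($r = - \frac{3}{-47} = \left(-3\right) \left(- \frac{1}{47}\right) = \frac{3}{47} \approx 0.06383$)
$z{\left(x,f \right)} = - 14 f + \frac{3 x}{47}$ ($z{\left(x,f \right)} = \frac{3 x}{47} - 14 f = - 14 f + \frac{3 x}{47}$)
$p - z{\left(15,R{\left(8,-1 \right)} \right)} = 2160 - \left(- 14 \cdot 6 \cdot 8 + \frac{3}{47} \cdot 15\right) = 2160 - \left(\left(-14\right) 48 + \frac{45}{47}\right) = 2160 - \left(-672 + \frac{45}{47}\right) = 2160 - - \frac{31539}{47} = 2160 + \frac{31539}{47} = \frac{133059}{47}$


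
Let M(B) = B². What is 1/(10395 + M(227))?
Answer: 1/61924 ≈ 1.6149e-5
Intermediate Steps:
1/(10395 + M(227)) = 1/(10395 + 227²) = 1/(10395 + 51529) = 1/61924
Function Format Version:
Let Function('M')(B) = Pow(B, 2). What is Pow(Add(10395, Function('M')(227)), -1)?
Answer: Rational(1, 61924) ≈ 1.6149e-5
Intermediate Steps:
Pow(Add(10395, Function('M')(227)), -1) = Pow(Add(10395, Pow(227, 2)), -1) = Pow(Add(10395, 51529), -1) = Pow(61924, -1) = Rational(1, 61924)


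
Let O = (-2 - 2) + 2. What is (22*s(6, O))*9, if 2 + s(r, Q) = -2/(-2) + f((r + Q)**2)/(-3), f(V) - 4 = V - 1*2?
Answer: -1386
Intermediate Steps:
f(V) = 2 + V (f(V) = 4 + (V - 1*2) = 4 + (V - 2) = 4 + (-2 + V) = 2 + V)
O = -2 (O = -4 + 2 = -2)
s(r, Q) = -5/3 - (Q + r)**2/3 (s(r, Q) = -2 + (-2/(-2) + (2 + (r + Q)**2)/(-3)) = -2 + (-2*(-1/2) + (2 + (Q + r)**2)*(-1/3)) = -2 + (1 + (-2/3 - (Q + r)**2/3)) = -2 + (1/3 - (Q + r)**2/3) = -5/3 - (Q + r)**2/3)
(22*s(6, O))*9 = (22*(-5/3 - (-2 + 6)**2/3))*9 = (22*(-5/3 - 1/3*4**2))*9 = (22*(-5/3 - 1/3*16))*9 = (22*(-5/3 - 16/3))*9 = (22*(-7))*9 = -154*9 = -1386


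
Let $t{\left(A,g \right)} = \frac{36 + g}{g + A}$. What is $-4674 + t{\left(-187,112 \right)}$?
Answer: $- \frac{350698}{75} \approx -4676.0$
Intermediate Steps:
$t{\left(A,g \right)} = \frac{36 + g}{A + g}$
$-4674 + t{\left(-187,112 \right)} = -4674 + \frac{36 + 112}{-187 + 112} = -4674 + \frac{1}{-75} \cdot 148 = -4674 - \frac{148}{75} = - \frac{350698}{75}$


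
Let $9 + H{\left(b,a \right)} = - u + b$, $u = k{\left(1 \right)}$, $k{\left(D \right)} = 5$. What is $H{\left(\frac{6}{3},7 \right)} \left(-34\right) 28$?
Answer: $11424$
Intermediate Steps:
$u = 5$
$H{\left(b,a \right)} = -14 + b$ ($H{\left(b,a \right)} = -9 + \left(\left(-1\right) 5 + b\right) = -9 + \left(-5 + b\right) = -14 + b$)
$H{\left(\frac{6}{3},7 \right)} \left(-34\right) 28 = \left(-14 + \frac{6}{3}\right) \left(-34\right) 28 = \left(-14 + 6 \cdot \frac{1}{3}\right) \left(-34\right) 28 = \left(-14 + 2\right) \left(-34\right) 28 = \left(-12\right) \left(-34\right) 28 = 408 \cdot 28 = 11424$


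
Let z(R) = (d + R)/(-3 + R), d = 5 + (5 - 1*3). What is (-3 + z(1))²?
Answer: 49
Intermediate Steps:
d = 7 (d = 5 + (5 - 3) = 5 + 2 = 7)
z(R) = (7 + R)/(-3 + R)
(-3 + z(1))² = (-3 + (7 + 1)/(-3 + 1))² = (-3 + 8/(-2))² = (-3 - ½*8)² = (-3 - 4)² = (-7)² = 49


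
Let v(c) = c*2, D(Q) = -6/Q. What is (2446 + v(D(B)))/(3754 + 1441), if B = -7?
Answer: 17134/36365 ≈ 0.47117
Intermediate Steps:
v(c) = 2*c
(2446 + v(D(B)))/(3754 + 1441) = (2446 + 2*(-6/(-7)))/(3754 + 1441) = (2446 + 2*(-6*(-⅐)))/5195 = (2446 + 2*(6/7))*(1/5195) = (2446 + 12/7)*(1/5195) = (17134/7)*(1/5195) = 17134/36365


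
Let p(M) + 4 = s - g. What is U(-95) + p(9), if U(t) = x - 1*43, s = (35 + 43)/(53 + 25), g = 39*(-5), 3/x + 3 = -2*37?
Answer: 11470/77 ≈ 148.96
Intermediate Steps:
x = -3/77 (x = 3/(-3 - 2*37) = 3/(-3 - 74) = 3/(-77) = 3*(-1/77) = -3/77 ≈ -0.038961)
g = -195
s = 1 (s = 78/78 = 78*(1/78) = 1)
p(M) = 192 (p(M) = -4 + (1 - 1*(-195)) = -4 + (1 + 195) = -4 + 196 = 192)
U(t) = -3314/77 (U(t) = -3/77 - 1*43 = -3/77 - 43 = -3314/77)
U(-95) + p(9) = -3314/77 + 192 = 11470/77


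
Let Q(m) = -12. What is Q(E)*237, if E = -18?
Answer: -2844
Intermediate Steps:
Q(E)*237 = -12*237 = -2844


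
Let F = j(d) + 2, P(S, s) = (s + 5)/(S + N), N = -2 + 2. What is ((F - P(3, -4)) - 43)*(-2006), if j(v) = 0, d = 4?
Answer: 248744/3 ≈ 82915.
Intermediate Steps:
N = 0
P(S, s) = (5 + s)/S (P(S, s) = (s + 5)/(S + 0) = (5 + s)/S)
F = 2 (F = 0 + 2 = 2)
((F - P(3, -4)) - 43)*(-2006) = ((2 - (5 - 4)/3) - 43)*(-2006) = ((2 - 1/3) - 43)*(-2006) = (5/3 - 43)*(-2006) = -124/3*(-2006) = 248744/3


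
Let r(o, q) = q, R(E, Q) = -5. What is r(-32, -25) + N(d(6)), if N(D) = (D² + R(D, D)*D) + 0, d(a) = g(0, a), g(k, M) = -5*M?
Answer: 1025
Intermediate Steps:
d(a) = -5*a
N(D) = D² - 5*D (N(D) = (D² - 5*D) + 0 = D² - 5*D)
r(-32, -25) + N(d(6)) = -25 + (-5*6)*(-5 - 5*6) = -25 - 30*(-5 - 30) = -25 - 30*(-35) = -25 + 1050 = 1025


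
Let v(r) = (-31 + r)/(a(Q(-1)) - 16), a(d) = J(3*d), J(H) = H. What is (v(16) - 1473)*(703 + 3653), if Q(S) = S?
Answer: -121846032/19 ≈ -6.4130e+6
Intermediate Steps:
a(d) = 3*d
v(r) = 31/19 - r/19 (v(r) = (-31 + r)/(3*(-1) - 16) = (-31 + r)/(-3 - 16) = (-31 + r)/(-19) = (-31 + r)*(-1/19) = 31/19 - r/19)
(v(16) - 1473)*(703 + 3653) = ((31/19 - 1/19*16) - 1473)*(703 + 3653) = ((31/19 - 16/19) - 1473)*4356 = (15/19 - 1473)*4356 = -27972/19*4356 = -121846032/19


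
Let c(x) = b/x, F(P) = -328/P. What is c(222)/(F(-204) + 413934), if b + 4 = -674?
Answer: -5763/781096492 ≈ -7.3781e-6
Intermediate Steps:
b = -678 (b = -4 - 674 = -678)
c(x) = -678/x
c(222)/(F(-204) + 413934) = (-678/222)/(-328/(-204) + 413934) = (-678*1/222)/(-328*(-1/204) + 413934) = -113/(37*(82/51 + 413934)) = -113/(37*21110716/51) = -113/37*51/21110716 = -5763/781096492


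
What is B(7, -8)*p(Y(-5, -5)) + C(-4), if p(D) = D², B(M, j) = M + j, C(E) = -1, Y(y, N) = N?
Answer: -26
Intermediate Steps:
B(7, -8)*p(Y(-5, -5)) + C(-4) = (7 - 8)*(-5)² - 1 = -1*25 - 1 = -25 - 1 = -26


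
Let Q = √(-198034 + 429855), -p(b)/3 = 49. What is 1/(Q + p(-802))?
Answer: 147/210212 + √231821/210212 ≈ 0.0029897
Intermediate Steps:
p(b) = -147 (p(b) = -3*49 = -147)
Q = √231821 ≈ 481.48
1/(Q + p(-802)) = 1/(√231821 - 147) = 1/(-147 + √231821)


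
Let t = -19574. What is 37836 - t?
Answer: 57410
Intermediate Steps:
37836 - t = 37836 - 1*(-19574) = 37836 + 19574 = 57410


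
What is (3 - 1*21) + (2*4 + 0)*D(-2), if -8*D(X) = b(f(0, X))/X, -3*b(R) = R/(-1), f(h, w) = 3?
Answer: -35/2 ≈ -17.500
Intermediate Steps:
b(R) = R/3 (b(R) = -R/(3*(-1)) = -R*(-1)/3 = -(-1)*R/3 = R/3)
D(X) = -1/(8*X) (D(X) = -(1/3)*3/(8*X) = -1/(8*X))
(3 - 1*21) + (2*4 + 0)*D(-2) = (3 - 1*21) + (2*4 + 0)*(-1/8/(-2)) = (3 - 21) + (8 + 0)*(-1/8*(-1/2)) = -18 + 8*(1/16) = -18 + 1/2 = -35/2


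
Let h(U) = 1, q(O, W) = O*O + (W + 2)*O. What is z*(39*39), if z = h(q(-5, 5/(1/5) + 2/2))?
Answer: 1521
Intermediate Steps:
q(O, W) = O² + O*(2 + W) (q(O, W) = O² + (2 + W)*O = O² + O*(2 + W))
z = 1
z*(39*39) = 1*(39*39) = 1*1521 = 1521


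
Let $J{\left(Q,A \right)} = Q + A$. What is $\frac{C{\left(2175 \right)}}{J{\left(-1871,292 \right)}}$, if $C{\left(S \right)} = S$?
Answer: $- \frac{2175}{1579} \approx -1.3775$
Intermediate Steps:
$J{\left(Q,A \right)} = A + Q$
$\frac{C{\left(2175 \right)}}{J{\left(-1871,292 \right)}} = \frac{2175}{292 - 1871} = \frac{2175}{-1579} = 2175 \left(- \frac{1}{1579}\right) = - \frac{2175}{1579}$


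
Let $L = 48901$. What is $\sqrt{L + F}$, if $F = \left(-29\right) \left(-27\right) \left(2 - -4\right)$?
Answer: $\sqrt{53599} \approx 231.51$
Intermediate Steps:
$F = 4698$ ($F = 783 \left(2 + 4\right) = 783 \cdot 6 = 4698$)
$\sqrt{L + F} = \sqrt{48901 + 4698} = \sqrt{53599}$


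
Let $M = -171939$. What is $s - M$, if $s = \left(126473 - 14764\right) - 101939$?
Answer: $181709$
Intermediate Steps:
$s = 9770$ ($s = 111709 - 101939 = 9770$)
$s - M = 9770 - -171939 = 9770 + 171939 = 181709$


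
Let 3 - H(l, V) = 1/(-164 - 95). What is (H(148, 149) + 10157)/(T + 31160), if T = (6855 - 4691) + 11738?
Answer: 2631441/11671058 ≈ 0.22547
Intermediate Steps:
H(l, V) = 778/259 (H(l, V) = 3 - 1/(-164 - 95) = 3 - 1/(-259) = 3 - 1*(-1/259) = 3 + 1/259 = 778/259)
T = 13902 (T = 2164 + 11738 = 13902)
(H(148, 149) + 10157)/(T + 31160) = (778/259 + 10157)/(13902 + 31160) = (2631441/259)/45062 = (2631441/259)*(1/45062) = 2631441/11671058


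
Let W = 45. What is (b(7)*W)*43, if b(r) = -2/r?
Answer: -3870/7 ≈ -552.86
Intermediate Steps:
(b(7)*W)*43 = (-2/7*45)*43 = (-2*⅐*45)*43 = -2/7*45*43 = -90/7*43 = -3870/7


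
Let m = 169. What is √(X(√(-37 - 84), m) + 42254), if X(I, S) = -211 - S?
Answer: √41874 ≈ 204.63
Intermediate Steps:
√(X(√(-37 - 84), m) + 42254) = √((-211 - 1*169) + 42254) = √((-211 - 169) + 42254) = √(-380 + 42254) = √41874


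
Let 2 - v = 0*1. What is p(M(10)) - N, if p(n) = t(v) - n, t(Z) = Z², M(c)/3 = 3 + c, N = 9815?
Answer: -9850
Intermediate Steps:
M(c) = 9 + 3*c (M(c) = 3*(3 + c) = 9 + 3*c)
v = 2 (v = 2 - 0 = 2 - 1*0 = 2 + 0 = 2)
p(n) = 4 - n (p(n) = 2² - n = 4 - n)
p(M(10)) - N = (4 - (9 + 3*10)) - 1*9815 = (4 - (9 + 30)) - 9815 = (4 - 1*39) - 9815 = (4 - 39) - 9815 = -35 - 9815 = -9850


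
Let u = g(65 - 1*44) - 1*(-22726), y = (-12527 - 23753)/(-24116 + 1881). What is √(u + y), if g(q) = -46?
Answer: 8*√7008556493/4447 ≈ 150.60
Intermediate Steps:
y = 7256/4447 (y = -36280/(-22235) = -36280*(-1/22235) = 7256/4447 ≈ 1.6317)
u = 22680 (u = -46 - 1*(-22726) = -46 + 22726 = 22680)
√(u + y) = √(22680 + 7256/4447) = √(100865216/4447) = 8*√7008556493/4447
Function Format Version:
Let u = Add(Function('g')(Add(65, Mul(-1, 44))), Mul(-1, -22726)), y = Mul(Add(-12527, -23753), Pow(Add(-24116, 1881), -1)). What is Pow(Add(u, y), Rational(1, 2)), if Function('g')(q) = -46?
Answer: Mul(Rational(8, 4447), Pow(7008556493, Rational(1, 2))) ≈ 150.60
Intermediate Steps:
y = Rational(7256, 4447) (y = Mul(-36280, Pow(-22235, -1)) = Mul(-36280, Rational(-1, 22235)) = Rational(7256, 4447) ≈ 1.6317)
u = 22680 (u = Add(-46, Mul(-1, -22726)) = Add(-46, 22726) = 22680)
Pow(Add(u, y), Rational(1, 2)) = Pow(Add(22680, Rational(7256, 4447)), Rational(1, 2)) = Pow(Rational(100865216, 4447), Rational(1, 2)) = Mul(Rational(8, 4447), Pow(7008556493, Rational(1, 2)))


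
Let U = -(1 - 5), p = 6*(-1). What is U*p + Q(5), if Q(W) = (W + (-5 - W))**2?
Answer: 1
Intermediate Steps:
Q(W) = 25 (Q(W) = (-5)**2 = 25)
p = -6
U = 4 (U = -1*(-4) = 4)
U*p + Q(5) = 4*(-6) + 25 = -24 + 25 = 1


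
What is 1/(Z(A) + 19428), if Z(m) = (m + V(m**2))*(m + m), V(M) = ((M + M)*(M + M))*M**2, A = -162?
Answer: -1/614787626176508327700 ≈ -1.6266e-21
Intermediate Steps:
V(M) = 4*M**4 (V(M) = ((2*M)*(2*M))*M**2 = (4*M**2)*M**2 = 4*M**4)
Z(m) = 2*m*(m + 4*m**8) (Z(m) = (m + 4*(m**2)**4)*(m + m) = (m + 4*m**8)*(2*m) = 2*m*(m + 4*m**8))
1/(Z(A) + 19428) = 1/((-162)**2*(2 + 8*(-162)**7) + 19428) = 1/(26244*(2 + 8*(-2928229434235008)) + 19428) = 1/(26244*(2 - 23425835473880064) + 19428) = 1/(26244*(-23425835473880062) + 19428) = 1/(-614787626176508347128 + 19428) = 1/(-614787626176508327700) = -1/614787626176508327700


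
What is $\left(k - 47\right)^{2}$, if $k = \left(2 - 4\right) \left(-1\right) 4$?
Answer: $1521$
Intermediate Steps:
$k = 8$ ($k = \left(2 - 4\right) \left(-1\right) 4 = \left(-2\right) \left(-1\right) 4 = 2 \cdot 4 = 8$)
$\left(k - 47\right)^{2} = \left(8 - 47\right)^{2} = \left(-39\right)^{2} = 1521$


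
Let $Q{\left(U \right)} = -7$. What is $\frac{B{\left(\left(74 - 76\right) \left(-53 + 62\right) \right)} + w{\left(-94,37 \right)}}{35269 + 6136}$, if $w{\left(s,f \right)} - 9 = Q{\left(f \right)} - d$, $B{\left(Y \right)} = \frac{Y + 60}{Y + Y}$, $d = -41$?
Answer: $\frac{251}{248430} \approx 0.0010103$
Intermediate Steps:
$B{\left(Y \right)} = \frac{60 + Y}{2 Y}$
$w{\left(s,f \right)} = 43$ ($w{\left(s,f \right)} = 9 - -34 = 9 + \left(-7 + 41\right) = 9 + 34 = 43$)
$\frac{B{\left(\left(74 - 76\right) \left(-53 + 62\right) \right)} + w{\left(-94,37 \right)}}{35269 + 6136} = \frac{\frac{60 + \left(74 - 76\right) \left(-53 + 62\right)}{2 \left(74 - 76\right) \left(-53 + 62\right)} + 43}{35269 + 6136} = \frac{\frac{60 - 18}{2 \left(\left(-2\right) 9\right)} + 43}{41405} = \left(\frac{60 - 18}{2 \left(-18\right)} + 43\right) \frac{1}{41405} = \left(\frac{1}{2} \left(- \frac{1}{18}\right) 42 + 43\right) \frac{1}{41405} = \left(- \frac{7}{6} + 43\right) \frac{1}{41405} = \frac{251}{6} \cdot \frac{1}{41405} = \frac{251}{248430}$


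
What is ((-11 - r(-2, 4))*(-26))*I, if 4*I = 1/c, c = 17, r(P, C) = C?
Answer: 195/34 ≈ 5.7353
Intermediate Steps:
I = 1/68 (I = (1/4)/17 = (1/4)*(1/17) = 1/68 ≈ 0.014706)
((-11 - r(-2, 4))*(-26))*I = ((-11 - 1*4)*(-26))*(1/68) = ((-11 - 4)*(-26))*(1/68) = -15*(-26)*(1/68) = 390*(1/68) = 195/34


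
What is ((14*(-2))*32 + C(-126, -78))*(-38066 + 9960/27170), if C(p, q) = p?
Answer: 105699661172/2717 ≈ 3.8903e+7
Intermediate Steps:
((14*(-2))*32 + C(-126, -78))*(-38066 + 9960/27170) = ((14*(-2))*32 - 126)*(-38066 + 9960/27170) = (-28*32 - 126)*(-38066 + 9960*(1/27170)) = (-896 - 126)*(-38066 + 996/2717) = -1022*(-103424326/2717) = 105699661172/2717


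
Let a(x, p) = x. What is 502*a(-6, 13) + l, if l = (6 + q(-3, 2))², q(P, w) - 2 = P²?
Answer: -2723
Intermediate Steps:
q(P, w) = 2 + P²
l = 289 (l = (6 + (2 + (-3)²))² = (6 + (2 + 9))² = (6 + 11)² = 17² = 289)
502*a(-6, 13) + l = 502*(-6) + 289 = -3012 + 289 = -2723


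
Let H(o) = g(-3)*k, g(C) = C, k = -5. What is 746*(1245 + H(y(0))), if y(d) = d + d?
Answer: 939960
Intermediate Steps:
y(d) = 2*d
H(o) = 15 (H(o) = -3*(-5) = 15)
746*(1245 + H(y(0))) = 746*(1245 + 15) = 746*1260 = 939960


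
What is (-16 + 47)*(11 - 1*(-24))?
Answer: 1085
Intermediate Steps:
(-16 + 47)*(11 - 1*(-24)) = 31*(11 + 24) = 31*35 = 1085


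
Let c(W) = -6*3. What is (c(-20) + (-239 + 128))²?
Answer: 16641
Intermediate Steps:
c(W) = -18 (c(W) = -3*6 = -18)
(c(-20) + (-239 + 128))² = (-18 + (-239 + 128))² = (-18 - 111)² = (-129)² = 16641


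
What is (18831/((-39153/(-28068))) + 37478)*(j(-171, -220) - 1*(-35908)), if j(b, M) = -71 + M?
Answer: 23696282658038/13051 ≈ 1.8157e+9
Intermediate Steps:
(18831/((-39153/(-28068))) + 37478)*(j(-171, -220) - 1*(-35908)) = (18831/((-39153/(-28068))) + 37478)*((-71 - 220) - 1*(-35908)) = (18831/((-39153*(-1/28068))) + 37478)*(-291 + 35908) = (18831/(13051/9356) + 37478)*35617 = (18831*(9356/13051) + 37478)*35617 = (176182836/13051 + 37478)*35617 = (665308214/13051)*35617 = 23696282658038/13051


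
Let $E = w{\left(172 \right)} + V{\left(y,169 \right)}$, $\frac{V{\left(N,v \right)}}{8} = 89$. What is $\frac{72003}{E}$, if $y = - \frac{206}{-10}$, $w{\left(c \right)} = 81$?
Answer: $\frac{72003}{793} \approx 90.798$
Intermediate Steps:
$y = \frac{103}{5}$ ($y = \left(-206\right) \left(- \frac{1}{10}\right) = \frac{103}{5} \approx 20.6$)
$V{\left(N,v \right)} = 712$ ($V{\left(N,v \right)} = 8 \cdot 89 = 712$)
$E = 793$ ($E = 81 + 712 = 793$)
$\frac{72003}{E} = \frac{72003}{793}$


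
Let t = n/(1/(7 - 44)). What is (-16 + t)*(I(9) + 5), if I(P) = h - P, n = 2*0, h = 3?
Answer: 16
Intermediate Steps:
n = 0
t = 0 (t = 0/(1/(7 - 44)) = 0/(1/(-37)) = 0/(-1/37) = 0*(-37) = 0)
I(P) = 3 - P
(-16 + t)*(I(9) + 5) = (-16 + 0)*((3 - 1*9) + 5) = -16*((3 - 9) + 5) = -16*(-6 + 5) = -16*(-1) = 16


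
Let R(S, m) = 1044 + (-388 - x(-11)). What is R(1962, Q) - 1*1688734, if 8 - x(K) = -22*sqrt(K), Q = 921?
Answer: -1688086 - 22*I*sqrt(11) ≈ -1.6881e+6 - 72.966*I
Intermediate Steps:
x(K) = 8 + 22*sqrt(K) (x(K) = 8 - (-22)*sqrt(K) = 8 + 22*sqrt(K))
R(S, m) = 648 - 22*I*sqrt(11) (R(S, m) = 1044 + (-388 - (8 + 22*sqrt(-11))) = 1044 + (-388 - (8 + 22*(I*sqrt(11)))) = 1044 + (-388 - (8 + 22*I*sqrt(11))) = 1044 + (-388 + (-8 - 22*I*sqrt(11))) = 1044 + (-396 - 22*I*sqrt(11)) = 648 - 22*I*sqrt(11))
R(1962, Q) - 1*1688734 = (648 - 22*I*sqrt(11)) - 1*1688734 = (648 - 22*I*sqrt(11)) - 1688734 = -1688086 - 22*I*sqrt(11)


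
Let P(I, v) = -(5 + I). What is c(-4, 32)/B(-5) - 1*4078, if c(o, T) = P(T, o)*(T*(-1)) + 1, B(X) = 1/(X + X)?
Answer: -15928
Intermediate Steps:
P(I, v) = -5 - I
B(X) = 1/(2*X)
c(o, T) = 1 - T*(-5 - T) (c(o, T) = (-5 - T)*(T*(-1)) + 1 = (-5 - T)*(-T) + 1 = -T*(-5 - T) + 1 = 1 - T*(-5 - T))
c(-4, 32)/B(-5) - 1*4078 = (1 + 32*(5 + 32))/(((1/2)/(-5))) - 1*4078 = (1 + 32*37)/(((1/2)*(-1/5))) - 4078 = (1 + 1184)/(-1/10) - 4078 = 1185*(-10) - 4078 = -11850 - 4078 = -15928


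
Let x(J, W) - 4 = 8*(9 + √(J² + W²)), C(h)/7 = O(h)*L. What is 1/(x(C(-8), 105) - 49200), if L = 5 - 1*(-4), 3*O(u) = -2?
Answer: -12281/603087220 - 21*√29/301543610 ≈ -2.0739e-5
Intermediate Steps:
O(u) = -⅔ (O(u) = (⅓)*(-2) = -⅔)
L = 9 (L = 5 + 4 = 9)
C(h) = -42 (C(h) = 7*(-⅔*9) = 7*(-6) = -42)
x(J, W) = 76 + 8*√(J² + W²) (x(J, W) = 4 + 8*(9 + √(J² + W²)) = 4 + (72 + 8*√(J² + W²)) = 76 + 8*√(J² + W²))
1/(x(C(-8), 105) - 49200) = 1/((76 + 8*√((-42)² + 105²)) - 49200) = 1/((76 + 8*√(1764 + 11025)) - 49200) = 1/((76 + 8*√12789) - 49200) = 1/((76 + 8*(21*√29)) - 49200) = 1/((76 + 168*√29) - 49200) = 1/(-49124 + 168*√29)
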